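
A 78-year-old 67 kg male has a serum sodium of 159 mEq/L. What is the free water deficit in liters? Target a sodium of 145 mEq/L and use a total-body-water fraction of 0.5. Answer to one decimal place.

TBW = 0.5 · 67 = 33.5 L
Free water deficit = TBW · (Na/145 − 1)
= 33.5 · (159/145 − 1)
= 33.5 · 0.0966
= 3.24 L

3.2 L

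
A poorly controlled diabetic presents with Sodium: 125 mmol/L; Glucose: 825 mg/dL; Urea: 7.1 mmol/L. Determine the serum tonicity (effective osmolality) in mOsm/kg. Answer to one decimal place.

Effective osmolality excludes urea (freely permeant across cell membranes):
2·Na + glucose/18
= 2·125 + 825/18
= 250 + 45.83
= 295.83 mOsm/kg

295.8 mOsm/kg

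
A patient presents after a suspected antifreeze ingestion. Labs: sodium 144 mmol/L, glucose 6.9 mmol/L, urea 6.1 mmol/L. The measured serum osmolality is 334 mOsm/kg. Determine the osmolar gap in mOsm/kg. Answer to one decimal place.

33.0 mOsm/kg

Calculated osmolality = 2·Na + glucose + urea
= 2·144 + 6.9 + 6.1
= 288 + 6.90 + 6.10
= 301 mOsm/kg ≈ 301.0 mOsm/kg
Osmolar gap = measured − calculated = 334 − 301.0 = 33.0 mOsm/kg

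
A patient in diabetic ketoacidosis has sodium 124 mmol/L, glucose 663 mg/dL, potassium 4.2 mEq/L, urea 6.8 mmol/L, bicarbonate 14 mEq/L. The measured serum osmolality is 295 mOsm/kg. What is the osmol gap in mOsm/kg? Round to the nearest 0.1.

3.4 mOsm/kg

Calculated osmolality = 2·Na + glucose/18 + urea
= 2·124 + 663/18 + 6.8
= 248 + 36.83 + 6.80
= 291.63 mOsm/kg ≈ 291.6 mOsm/kg
Osmolar gap = measured − calculated = 295 − 291.6 = 3.4 mOsm/kg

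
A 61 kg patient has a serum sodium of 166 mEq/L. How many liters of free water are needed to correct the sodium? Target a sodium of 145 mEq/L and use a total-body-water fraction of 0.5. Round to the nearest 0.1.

TBW = 0.5 · 61 = 30.5 L
Free water deficit = TBW · (Na/145 − 1)
= 30.5 · (166/145 − 1)
= 30.5 · 0.1448
= 4.42 L

4.4 L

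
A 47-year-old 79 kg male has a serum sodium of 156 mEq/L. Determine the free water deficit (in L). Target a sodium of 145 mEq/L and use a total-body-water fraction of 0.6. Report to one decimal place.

TBW = 0.6 · 79 = 47.4 L
Free water deficit = TBW · (Na/145 − 1)
= 47.4 · (156/145 − 1)
= 47.4 · 0.0759
= 3.6 L

3.6 L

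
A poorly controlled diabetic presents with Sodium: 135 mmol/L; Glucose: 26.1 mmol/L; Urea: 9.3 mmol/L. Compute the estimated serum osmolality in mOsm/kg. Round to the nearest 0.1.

305.4 mOsm/kg

Calculated osmolality = 2·Na + glucose + urea
= 2·135 + 26.1 + 9.3
= 270 + 26.10 + 9.30
= 305.4 mOsm/kg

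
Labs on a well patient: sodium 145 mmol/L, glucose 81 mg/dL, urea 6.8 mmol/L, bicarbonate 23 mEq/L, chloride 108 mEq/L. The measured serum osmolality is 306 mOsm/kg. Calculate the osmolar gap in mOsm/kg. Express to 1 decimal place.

4.7 mOsm/kg

Calculated osmolality = 2·Na + glucose/18 + urea
= 2·145 + 81/18 + 6.8
= 290 + 4.50 + 6.80
= 301.3 mOsm/kg ≈ 301.3 mOsm/kg
Osmolar gap = measured − calculated = 306 − 301.3 = 4.7 mOsm/kg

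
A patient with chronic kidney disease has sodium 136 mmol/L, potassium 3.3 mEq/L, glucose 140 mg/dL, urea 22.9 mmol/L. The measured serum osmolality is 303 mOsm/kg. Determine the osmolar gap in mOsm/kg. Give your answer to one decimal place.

Calculated osmolality = 2·Na + glucose/18 + urea
= 2·136 + 140/18 + 22.9
= 272 + 7.78 + 22.90
= 302.68 mOsm/kg ≈ 302.7 mOsm/kg
Osmolar gap = measured − calculated = 303 − 302.7 = 0.3 mOsm/kg

0.3 mOsm/kg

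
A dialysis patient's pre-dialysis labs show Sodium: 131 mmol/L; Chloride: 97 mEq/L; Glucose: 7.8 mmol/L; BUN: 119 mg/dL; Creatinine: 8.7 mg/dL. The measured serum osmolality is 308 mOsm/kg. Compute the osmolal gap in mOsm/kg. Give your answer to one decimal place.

-4.3 mOsm/kg

Calculated osmolality = 2·Na + glucose + BUN/2.8
= 2·131 + 7.8 + 119/2.8
= 262 + 7.80 + 42.50
= 312.3 mOsm/kg ≈ 312.3 mOsm/kg
Osmolar gap = measured − calculated = 308 − 312.3 = -4.3 mOsm/kg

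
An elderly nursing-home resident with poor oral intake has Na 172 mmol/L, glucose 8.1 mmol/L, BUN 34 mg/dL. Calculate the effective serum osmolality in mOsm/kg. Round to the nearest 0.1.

352.1 mOsm/kg

Effective osmolality excludes urea (freely permeant across cell membranes):
2·Na + glucose
= 2·172 + 8.1
= 344 + 8.1
= 352.1 mOsm/kg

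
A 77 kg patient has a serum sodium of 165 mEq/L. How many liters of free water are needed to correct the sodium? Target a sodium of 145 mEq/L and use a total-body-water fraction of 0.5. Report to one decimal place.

TBW = 0.5 · 77 = 38.5 L
Free water deficit = TBW · (Na/145 − 1)
= 38.5 · (165/145 − 1)
= 38.5 · 0.1379
= 5.31 L

5.3 L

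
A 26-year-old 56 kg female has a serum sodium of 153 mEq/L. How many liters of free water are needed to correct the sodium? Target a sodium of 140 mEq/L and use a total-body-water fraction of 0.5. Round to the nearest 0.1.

TBW = 0.5 · 56 = 28 L
Free water deficit = TBW · (Na/140 − 1)
= 28 · (153/140 − 1)
= 28 · 0.0929
= 2.6 L

2.6 L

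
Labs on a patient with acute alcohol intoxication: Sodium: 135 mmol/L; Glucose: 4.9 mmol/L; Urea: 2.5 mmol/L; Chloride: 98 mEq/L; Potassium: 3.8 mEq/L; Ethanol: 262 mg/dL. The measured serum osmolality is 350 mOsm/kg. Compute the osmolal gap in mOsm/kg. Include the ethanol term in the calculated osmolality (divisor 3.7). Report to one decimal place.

Calculated osmolality = 2·Na + glucose + urea + ethanol/3.7
= 2·135 + 4.9 + 2.5 + 262/3.7
= 270 + 4.90 + 2.50 + 70.81
= 348.21 mOsm/kg ≈ 348.2 mOsm/kg
Osmolar gap = measured − calculated = 350 − 348.2 = 1.8 mOsm/kg

1.8 mOsm/kg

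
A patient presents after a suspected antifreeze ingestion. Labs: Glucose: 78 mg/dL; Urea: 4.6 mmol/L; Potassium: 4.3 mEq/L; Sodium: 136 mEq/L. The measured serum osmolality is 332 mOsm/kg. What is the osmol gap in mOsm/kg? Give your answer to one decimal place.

51.1 mOsm/kg

Calculated osmolality = 2·Na + glucose/18 + urea
= 2·136 + 78/18 + 4.6
= 272 + 4.33 + 4.60
= 280.93 mOsm/kg ≈ 280.9 mOsm/kg
Osmolar gap = measured − calculated = 332 − 280.9 = 51.1 mOsm/kg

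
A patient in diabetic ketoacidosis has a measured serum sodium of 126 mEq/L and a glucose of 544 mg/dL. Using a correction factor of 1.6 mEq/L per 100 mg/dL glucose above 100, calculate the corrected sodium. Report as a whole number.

Corrected Na = measured Na + 1.6 · (glucose − 100)/100
= 126 + 1.6 · (544 − 100)/100
= 126 + 7.1
= 133.1 mEq/L

133 mEq/L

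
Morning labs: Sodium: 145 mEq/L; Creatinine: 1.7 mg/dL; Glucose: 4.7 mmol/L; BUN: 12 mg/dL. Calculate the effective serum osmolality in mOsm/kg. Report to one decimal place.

Effective osmolality excludes urea (freely permeant across cell membranes):
2·Na + glucose
= 2·145 + 4.7
= 290 + 4.7
= 294.7 mOsm/kg

294.7 mOsm/kg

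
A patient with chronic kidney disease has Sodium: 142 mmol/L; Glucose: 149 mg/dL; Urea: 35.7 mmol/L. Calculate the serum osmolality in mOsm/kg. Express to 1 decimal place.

Calculated osmolality = 2·Na + glucose/18 + urea
= 2·142 + 149/18 + 35.7
= 284 + 8.28 + 35.70
= 327.98 mOsm/kg

328.0 mOsm/kg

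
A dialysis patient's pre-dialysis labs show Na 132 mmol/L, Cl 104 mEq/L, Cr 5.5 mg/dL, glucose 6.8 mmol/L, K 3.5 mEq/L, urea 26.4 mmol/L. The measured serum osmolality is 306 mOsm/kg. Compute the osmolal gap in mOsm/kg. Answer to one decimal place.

Calculated osmolality = 2·Na + glucose + urea
= 2·132 + 6.8 + 26.4
= 264 + 6.80 + 26.40
= 297.2 mOsm/kg ≈ 297.2 mOsm/kg
Osmolar gap = measured − calculated = 306 − 297.2 = 8.8 mOsm/kg

8.8 mOsm/kg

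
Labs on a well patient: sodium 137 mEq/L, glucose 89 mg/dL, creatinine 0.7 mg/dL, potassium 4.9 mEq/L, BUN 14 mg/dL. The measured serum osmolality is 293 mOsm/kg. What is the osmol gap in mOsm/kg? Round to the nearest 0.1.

Calculated osmolality = 2·Na + glucose/18 + BUN/2.8
= 2·137 + 89/18 + 14/2.8
= 274 + 4.94 + 5
= 283.94 mOsm/kg ≈ 283.9 mOsm/kg
Osmolar gap = measured − calculated = 293 − 283.9 = 9.1 mOsm/kg

9.1 mOsm/kg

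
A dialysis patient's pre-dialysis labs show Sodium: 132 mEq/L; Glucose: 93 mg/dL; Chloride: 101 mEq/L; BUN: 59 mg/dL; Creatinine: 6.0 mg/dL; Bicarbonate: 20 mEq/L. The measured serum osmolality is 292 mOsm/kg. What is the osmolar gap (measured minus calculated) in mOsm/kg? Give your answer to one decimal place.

1.8 mOsm/kg

Calculated osmolality = 2·Na + glucose/18 + BUN/2.8
= 2·132 + 93/18 + 59/2.8
= 264 + 5.17 + 21.07
= 290.24 mOsm/kg ≈ 290.2 mOsm/kg
Osmolar gap = measured − calculated = 292 − 290.2 = 1.8 mOsm/kg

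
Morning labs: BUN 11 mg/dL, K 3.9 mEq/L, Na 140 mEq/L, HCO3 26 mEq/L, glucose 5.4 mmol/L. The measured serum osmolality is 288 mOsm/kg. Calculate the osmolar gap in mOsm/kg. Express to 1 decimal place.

-1.3 mOsm/kg

Calculated osmolality = 2·Na + glucose + BUN/2.8
= 2·140 + 5.4 + 11/2.8
= 280 + 5.40 + 3.93
= 289.33 mOsm/kg ≈ 289.3 mOsm/kg
Osmolar gap = measured − calculated = 288 − 289.3 = -1.3 mOsm/kg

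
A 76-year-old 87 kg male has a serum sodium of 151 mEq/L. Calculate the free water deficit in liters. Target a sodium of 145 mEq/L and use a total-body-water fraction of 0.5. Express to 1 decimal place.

TBW = 0.5 · 87 = 43.5 L
Free water deficit = TBW · (Na/145 − 1)
= 43.5 · (151/145 − 1)
= 43.5 · 0.0414
= 1.8 L

1.8 L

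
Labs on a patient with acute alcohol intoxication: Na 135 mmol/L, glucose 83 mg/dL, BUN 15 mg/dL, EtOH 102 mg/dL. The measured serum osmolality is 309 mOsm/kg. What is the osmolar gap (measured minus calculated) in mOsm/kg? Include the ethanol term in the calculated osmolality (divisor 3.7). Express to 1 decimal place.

Calculated osmolality = 2·Na + glucose/18 + BUN/2.8 + ethanol/3.7
= 2·135 + 83/18 + 15/2.8 + 102/3.7
= 270 + 4.61 + 5.36 + 27.57
= 307.54 mOsm/kg ≈ 307.5 mOsm/kg
Osmolar gap = measured − calculated = 309 − 307.5 = 1.5 mOsm/kg

1.5 mOsm/kg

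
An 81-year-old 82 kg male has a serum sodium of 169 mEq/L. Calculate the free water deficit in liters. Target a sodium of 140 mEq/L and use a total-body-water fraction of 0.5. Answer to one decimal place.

8.5 L

TBW = 0.5 · 82 = 41 L
Free water deficit = TBW · (Na/140 − 1)
= 41 · (169/140 − 1)
= 41 · 0.2071
= 8.49 L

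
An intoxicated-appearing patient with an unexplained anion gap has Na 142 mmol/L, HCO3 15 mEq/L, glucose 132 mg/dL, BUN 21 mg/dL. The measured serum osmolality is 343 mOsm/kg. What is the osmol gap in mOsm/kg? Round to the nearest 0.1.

Calculated osmolality = 2·Na + glucose/18 + BUN/2.8
= 2·142 + 132/18 + 21/2.8
= 284 + 7.33 + 7.50
= 298.83 mOsm/kg ≈ 298.8 mOsm/kg
Osmolar gap = measured − calculated = 343 − 298.8 = 44.2 mOsm/kg

44.2 mOsm/kg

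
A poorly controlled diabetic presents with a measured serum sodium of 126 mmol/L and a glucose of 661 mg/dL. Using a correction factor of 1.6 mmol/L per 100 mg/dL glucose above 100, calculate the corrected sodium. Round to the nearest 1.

Corrected Na = measured Na + 1.6 · (glucose − 100)/100
= 126 + 1.6 · (661 − 100)/100
= 126 + 9
= 135 mmol/L

135 mmol/L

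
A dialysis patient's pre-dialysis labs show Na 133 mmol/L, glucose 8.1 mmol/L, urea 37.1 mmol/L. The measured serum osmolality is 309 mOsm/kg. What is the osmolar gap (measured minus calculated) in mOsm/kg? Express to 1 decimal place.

-2.2 mOsm/kg

Calculated osmolality = 2·Na + glucose + urea
= 2·133 + 8.1 + 37.1
= 266 + 8.10 + 37.10
= 311.2 mOsm/kg ≈ 311.2 mOsm/kg
Osmolar gap = measured − calculated = 309 − 311.2 = -2.2 mOsm/kg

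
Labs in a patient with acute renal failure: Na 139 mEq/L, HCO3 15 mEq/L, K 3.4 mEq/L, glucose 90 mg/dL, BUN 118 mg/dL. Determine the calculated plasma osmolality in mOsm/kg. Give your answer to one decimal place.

325.1 mOsm/kg

Calculated osmolality = 2·Na + glucose/18 + BUN/2.8
= 2·139 + 90/18 + 118/2.8
= 278 + 5 + 42.14
= 325.14 mOsm/kg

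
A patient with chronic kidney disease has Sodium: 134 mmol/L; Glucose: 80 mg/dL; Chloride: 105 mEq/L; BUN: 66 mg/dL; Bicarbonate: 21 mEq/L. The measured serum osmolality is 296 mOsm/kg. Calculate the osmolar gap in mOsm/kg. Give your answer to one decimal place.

Calculated osmolality = 2·Na + glucose/18 + BUN/2.8
= 2·134 + 80/18 + 66/2.8
= 268 + 4.44 + 23.57
= 296.01 mOsm/kg ≈ 296.0 mOsm/kg
Osmolar gap = measured − calculated = 296 − 296.0 = 0.0 mOsm/kg

0.0 mOsm/kg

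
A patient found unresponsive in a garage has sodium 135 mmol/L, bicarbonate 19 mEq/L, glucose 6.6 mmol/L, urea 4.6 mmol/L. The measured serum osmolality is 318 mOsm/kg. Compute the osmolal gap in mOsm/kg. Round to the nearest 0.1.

36.8 mOsm/kg

Calculated osmolality = 2·Na + glucose + urea
= 2·135 + 6.6 + 4.6
= 270 + 6.60 + 4.60
= 281.2 mOsm/kg ≈ 281.2 mOsm/kg
Osmolar gap = measured − calculated = 318 − 281.2 = 36.8 mOsm/kg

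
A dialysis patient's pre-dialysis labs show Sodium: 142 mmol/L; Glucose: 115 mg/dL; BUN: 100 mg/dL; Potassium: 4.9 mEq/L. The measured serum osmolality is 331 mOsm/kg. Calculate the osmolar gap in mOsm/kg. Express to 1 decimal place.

4.9 mOsm/kg

Calculated osmolality = 2·Na + glucose/18 + BUN/2.8
= 2·142 + 115/18 + 100/2.8
= 284 + 6.39 + 35.71
= 326.1 mOsm/kg ≈ 326.1 mOsm/kg
Osmolar gap = measured − calculated = 331 − 326.1 = 4.9 mOsm/kg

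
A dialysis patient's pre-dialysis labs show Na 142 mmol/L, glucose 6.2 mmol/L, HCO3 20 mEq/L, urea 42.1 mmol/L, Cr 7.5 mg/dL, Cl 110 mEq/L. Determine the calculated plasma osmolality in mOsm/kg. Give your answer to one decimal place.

Calculated osmolality = 2·Na + glucose + urea
= 2·142 + 6.2 + 42.1
= 284 + 6.20 + 42.10
= 332.3 mOsm/kg

332.3 mOsm/kg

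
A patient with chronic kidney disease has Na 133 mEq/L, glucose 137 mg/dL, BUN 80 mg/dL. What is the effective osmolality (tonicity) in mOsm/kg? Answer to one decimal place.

Effective osmolality excludes urea (freely permeant across cell membranes):
2·Na + glucose/18
= 2·133 + 137/18
= 266 + 7.61
= 273.61 mOsm/kg

273.6 mOsm/kg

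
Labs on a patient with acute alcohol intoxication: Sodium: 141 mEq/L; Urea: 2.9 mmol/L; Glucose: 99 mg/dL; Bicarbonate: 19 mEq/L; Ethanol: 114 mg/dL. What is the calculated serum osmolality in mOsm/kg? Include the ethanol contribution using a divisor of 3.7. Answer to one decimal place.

Calculated osmolality = 2·Na + glucose/18 + urea + ethanol/3.7
= 2·141 + 99/18 + 2.9 + 114/3.7
= 282 + 5.50 + 2.90 + 30.81
= 321.21 mOsm/kg

321.2 mOsm/kg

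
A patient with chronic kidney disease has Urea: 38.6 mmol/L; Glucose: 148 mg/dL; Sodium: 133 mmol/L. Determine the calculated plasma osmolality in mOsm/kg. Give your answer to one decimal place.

312.8 mOsm/kg

Calculated osmolality = 2·Na + glucose/18 + urea
= 2·133 + 148/18 + 38.6
= 266 + 8.22 + 38.60
= 312.82 mOsm/kg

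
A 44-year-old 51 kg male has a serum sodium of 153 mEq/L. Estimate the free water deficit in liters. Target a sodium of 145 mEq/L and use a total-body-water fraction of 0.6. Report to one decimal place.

1.7 L

TBW = 0.6 · 51 = 30.6 L
Free water deficit = TBW · (Na/145 − 1)
= 30.6 · (153/145 − 1)
= 30.6 · 0.0552
= 1.69 L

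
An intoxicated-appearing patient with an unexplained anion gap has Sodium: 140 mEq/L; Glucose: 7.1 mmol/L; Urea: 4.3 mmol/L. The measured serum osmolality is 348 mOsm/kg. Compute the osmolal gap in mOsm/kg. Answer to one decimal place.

Calculated osmolality = 2·Na + glucose + urea
= 2·140 + 7.1 + 4.3
= 280 + 7.10 + 4.30
= 291.4 mOsm/kg ≈ 291.4 mOsm/kg
Osmolar gap = measured − calculated = 348 − 291.4 = 56.6 mOsm/kg

56.6 mOsm/kg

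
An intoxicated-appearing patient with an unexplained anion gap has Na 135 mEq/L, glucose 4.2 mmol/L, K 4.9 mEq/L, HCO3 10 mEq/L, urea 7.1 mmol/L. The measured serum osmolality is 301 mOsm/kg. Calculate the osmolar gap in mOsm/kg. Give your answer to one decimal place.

Calculated osmolality = 2·Na + glucose + urea
= 2·135 + 4.2 + 7.1
= 270 + 4.20 + 7.10
= 281.3 mOsm/kg ≈ 281.3 mOsm/kg
Osmolar gap = measured − calculated = 301 − 281.3 = 19.7 mOsm/kg

19.7 mOsm/kg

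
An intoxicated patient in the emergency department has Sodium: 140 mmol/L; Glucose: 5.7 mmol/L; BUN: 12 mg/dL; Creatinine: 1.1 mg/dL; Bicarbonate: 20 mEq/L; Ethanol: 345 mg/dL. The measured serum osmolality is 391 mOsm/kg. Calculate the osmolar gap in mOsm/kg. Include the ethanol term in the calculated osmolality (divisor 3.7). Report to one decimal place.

7.8 mOsm/kg

Calculated osmolality = 2·Na + glucose + BUN/2.8 + ethanol/3.7
= 2·140 + 5.7 + 12/2.8 + 345/3.7
= 280 + 5.70 + 4.29 + 93.24
= 383.23 mOsm/kg ≈ 383.2 mOsm/kg
Osmolar gap = measured − calculated = 391 − 383.2 = 7.8 mOsm/kg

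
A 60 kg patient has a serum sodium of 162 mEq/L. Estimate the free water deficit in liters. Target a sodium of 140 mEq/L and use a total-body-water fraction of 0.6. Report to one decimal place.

TBW = 0.6 · 60 = 36 L
Free water deficit = TBW · (Na/140 − 1)
= 36 · (162/140 − 1)
= 36 · 0.1571
= 5.66 L

5.7 L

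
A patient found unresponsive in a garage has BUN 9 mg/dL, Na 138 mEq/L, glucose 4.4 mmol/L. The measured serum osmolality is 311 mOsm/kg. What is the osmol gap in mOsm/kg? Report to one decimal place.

27.4 mOsm/kg

Calculated osmolality = 2·Na + glucose + BUN/2.8
= 2·138 + 4.4 + 9/2.8
= 276 + 4.40 + 3.21
= 283.61 mOsm/kg ≈ 283.6 mOsm/kg
Osmolar gap = measured − calculated = 311 − 283.6 = 27.4 mOsm/kg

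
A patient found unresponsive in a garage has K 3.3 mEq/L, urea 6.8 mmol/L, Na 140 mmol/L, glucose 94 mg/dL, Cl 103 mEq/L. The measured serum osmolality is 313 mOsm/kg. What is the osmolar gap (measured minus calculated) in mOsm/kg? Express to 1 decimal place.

21.0 mOsm/kg

Calculated osmolality = 2·Na + glucose/18 + urea
= 2·140 + 94/18 + 6.8
= 280 + 5.22 + 6.80
= 292.02 mOsm/kg ≈ 292.0 mOsm/kg
Osmolar gap = measured − calculated = 313 − 292.0 = 21.0 mOsm/kg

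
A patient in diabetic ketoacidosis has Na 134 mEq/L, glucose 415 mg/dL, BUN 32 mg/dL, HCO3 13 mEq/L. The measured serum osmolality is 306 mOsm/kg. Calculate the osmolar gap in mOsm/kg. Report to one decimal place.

Calculated osmolality = 2·Na + glucose/18 + BUN/2.8
= 2·134 + 415/18 + 32/2.8
= 268 + 23.06 + 11.43
= 302.49 mOsm/kg ≈ 302.5 mOsm/kg
Osmolar gap = measured − calculated = 306 − 302.5 = 3.5 mOsm/kg

3.5 mOsm/kg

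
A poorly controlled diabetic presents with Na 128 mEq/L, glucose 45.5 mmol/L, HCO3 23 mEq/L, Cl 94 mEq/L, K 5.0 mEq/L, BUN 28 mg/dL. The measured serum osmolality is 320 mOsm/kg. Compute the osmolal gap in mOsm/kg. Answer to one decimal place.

8.5 mOsm/kg

Calculated osmolality = 2·Na + glucose + BUN/2.8
= 2·128 + 45.5 + 28/2.8
= 256 + 45.50 + 10
= 311.5 mOsm/kg ≈ 311.5 mOsm/kg
Osmolar gap = measured − calculated = 320 − 311.5 = 8.5 mOsm/kg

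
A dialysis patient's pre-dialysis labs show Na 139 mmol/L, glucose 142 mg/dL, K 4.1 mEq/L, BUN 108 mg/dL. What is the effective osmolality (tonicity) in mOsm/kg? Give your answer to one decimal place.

285.9 mOsm/kg

Effective osmolality excludes urea (freely permeant across cell membranes):
2·Na + glucose/18
= 2·139 + 142/18
= 278 + 7.89
= 285.89 mOsm/kg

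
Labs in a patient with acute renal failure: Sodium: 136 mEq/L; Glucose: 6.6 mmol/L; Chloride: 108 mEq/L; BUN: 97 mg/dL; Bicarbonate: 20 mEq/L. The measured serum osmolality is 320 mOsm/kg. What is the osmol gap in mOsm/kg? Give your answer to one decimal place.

Calculated osmolality = 2·Na + glucose + BUN/2.8
= 2·136 + 6.6 + 97/2.8
= 272 + 6.60 + 34.64
= 313.24 mOsm/kg ≈ 313.2 mOsm/kg
Osmolar gap = measured − calculated = 320 − 313.2 = 6.8 mOsm/kg

6.8 mOsm/kg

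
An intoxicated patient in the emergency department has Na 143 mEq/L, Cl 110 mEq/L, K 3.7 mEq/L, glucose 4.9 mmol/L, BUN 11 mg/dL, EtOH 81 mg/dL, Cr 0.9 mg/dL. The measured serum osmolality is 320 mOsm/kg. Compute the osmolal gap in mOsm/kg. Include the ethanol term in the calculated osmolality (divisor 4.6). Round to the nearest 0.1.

7.6 mOsm/kg

Calculated osmolality = 2·Na + glucose + BUN/2.8 + ethanol/4.6
= 2·143 + 4.9 + 11/2.8 + 81/4.6
= 286 + 4.90 + 3.93 + 17.61
= 312.44 mOsm/kg ≈ 312.4 mOsm/kg
Osmolar gap = measured − calculated = 320 − 312.4 = 7.6 mOsm/kg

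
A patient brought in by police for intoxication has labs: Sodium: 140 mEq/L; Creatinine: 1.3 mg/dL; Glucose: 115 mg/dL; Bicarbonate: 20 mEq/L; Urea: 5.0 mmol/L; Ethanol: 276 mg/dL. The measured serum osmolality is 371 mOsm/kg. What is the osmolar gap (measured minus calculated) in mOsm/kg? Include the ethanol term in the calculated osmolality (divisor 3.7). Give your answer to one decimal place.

5.0 mOsm/kg

Calculated osmolality = 2·Na + glucose/18 + urea + ethanol/3.7
= 2·140 + 115/18 + 5 + 276/3.7
= 280 + 6.39 + 5 + 74.59
= 365.98 mOsm/kg ≈ 366.0 mOsm/kg
Osmolar gap = measured − calculated = 371 − 366.0 = 5.0 mOsm/kg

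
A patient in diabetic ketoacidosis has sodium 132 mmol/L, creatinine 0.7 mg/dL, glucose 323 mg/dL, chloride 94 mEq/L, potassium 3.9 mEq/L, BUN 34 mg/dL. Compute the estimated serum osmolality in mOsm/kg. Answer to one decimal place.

294.1 mOsm/kg

Calculated osmolality = 2·Na + glucose/18 + BUN/2.8
= 2·132 + 323/18 + 34/2.8
= 264 + 17.94 + 12.14
= 294.08 mOsm/kg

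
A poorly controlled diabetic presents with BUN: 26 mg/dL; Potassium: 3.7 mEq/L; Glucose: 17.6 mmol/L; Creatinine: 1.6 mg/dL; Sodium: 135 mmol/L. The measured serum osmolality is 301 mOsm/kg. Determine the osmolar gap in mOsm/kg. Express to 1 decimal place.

Calculated osmolality = 2·Na + glucose + BUN/2.8
= 2·135 + 17.6 + 26/2.8
= 270 + 17.60 + 9.29
= 296.89 mOsm/kg ≈ 296.9 mOsm/kg
Osmolar gap = measured − calculated = 301 − 296.9 = 4.1 mOsm/kg

4.1 mOsm/kg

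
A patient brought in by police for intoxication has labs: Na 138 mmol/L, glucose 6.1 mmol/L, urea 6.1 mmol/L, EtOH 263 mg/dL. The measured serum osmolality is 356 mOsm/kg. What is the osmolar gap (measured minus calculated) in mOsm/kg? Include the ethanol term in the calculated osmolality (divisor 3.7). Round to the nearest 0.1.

-3.3 mOsm/kg

Calculated osmolality = 2·Na + glucose + urea + ethanol/3.7
= 2·138 + 6.1 + 6.1 + 263/3.7
= 276 + 6.10 + 6.10 + 71.08
= 359.28 mOsm/kg ≈ 359.3 mOsm/kg
Osmolar gap = measured − calculated = 356 − 359.3 = -3.3 mOsm/kg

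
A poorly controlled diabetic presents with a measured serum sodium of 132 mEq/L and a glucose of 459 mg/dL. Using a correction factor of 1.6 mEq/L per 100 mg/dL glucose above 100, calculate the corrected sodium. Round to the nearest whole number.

138 mEq/L

Corrected Na = measured Na + 1.6 · (glucose − 100)/100
= 132 + 1.6 · (459 − 100)/100
= 132 + 5.7
= 137.7 mEq/L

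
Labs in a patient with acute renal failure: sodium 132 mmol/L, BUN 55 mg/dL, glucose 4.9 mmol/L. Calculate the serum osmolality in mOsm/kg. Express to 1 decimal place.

288.5 mOsm/kg

Calculated osmolality = 2·Na + glucose + BUN/2.8
= 2·132 + 4.9 + 55/2.8
= 264 + 4.90 + 19.64
= 288.54 mOsm/kg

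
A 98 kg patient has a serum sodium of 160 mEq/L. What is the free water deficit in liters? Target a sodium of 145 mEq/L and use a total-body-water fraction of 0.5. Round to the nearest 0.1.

TBW = 0.5 · 98 = 49 L
Free water deficit = TBW · (Na/145 − 1)
= 49 · (160/145 − 1)
= 49 · 0.1034
= 5.07 L

5.1 L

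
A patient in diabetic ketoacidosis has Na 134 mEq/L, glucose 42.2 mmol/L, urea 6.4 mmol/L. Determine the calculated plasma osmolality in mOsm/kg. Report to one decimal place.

Calculated osmolality = 2·Na + glucose + urea
= 2·134 + 42.2 + 6.4
= 268 + 42.20 + 6.40
= 316.6 mOsm/kg

316.6 mOsm/kg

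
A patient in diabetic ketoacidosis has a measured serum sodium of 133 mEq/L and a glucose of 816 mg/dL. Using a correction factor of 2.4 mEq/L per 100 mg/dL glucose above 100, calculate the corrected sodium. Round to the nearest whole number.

150 mEq/L

Corrected Na = measured Na + 2.4 · (glucose − 100)/100
= 133 + 2.4 · (816 − 100)/100
= 133 + 17.2
= 150.2 mEq/L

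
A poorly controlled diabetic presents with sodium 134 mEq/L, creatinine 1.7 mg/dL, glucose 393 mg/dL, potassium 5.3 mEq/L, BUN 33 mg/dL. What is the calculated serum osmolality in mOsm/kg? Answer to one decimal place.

Calculated osmolality = 2·Na + glucose/18 + BUN/2.8
= 2·134 + 393/18 + 33/2.8
= 268 + 21.83 + 11.79
= 301.62 mOsm/kg

301.6 mOsm/kg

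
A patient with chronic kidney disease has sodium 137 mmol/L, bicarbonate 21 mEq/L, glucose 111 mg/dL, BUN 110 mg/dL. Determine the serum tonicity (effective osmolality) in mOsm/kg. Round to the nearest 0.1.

Effective osmolality excludes urea (freely permeant across cell membranes):
2·Na + glucose/18
= 2·137 + 111/18
= 274 + 6.17
= 280.17 mOsm/kg

280.2 mOsm/kg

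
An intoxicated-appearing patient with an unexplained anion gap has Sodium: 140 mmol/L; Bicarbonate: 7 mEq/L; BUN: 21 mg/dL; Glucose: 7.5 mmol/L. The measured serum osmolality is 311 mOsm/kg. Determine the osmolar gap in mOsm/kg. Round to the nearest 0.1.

16.0 mOsm/kg

Calculated osmolality = 2·Na + glucose + BUN/2.8
= 2·140 + 7.5 + 21/2.8
= 280 + 7.50 + 7.50
= 295 mOsm/kg ≈ 295.0 mOsm/kg
Osmolar gap = measured − calculated = 311 − 295.0 = 16.0 mOsm/kg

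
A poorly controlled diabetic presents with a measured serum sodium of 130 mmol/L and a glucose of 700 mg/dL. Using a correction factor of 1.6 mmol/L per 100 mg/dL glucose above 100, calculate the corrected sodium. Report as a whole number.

Corrected Na = measured Na + 1.6 · (glucose − 100)/100
= 130 + 1.6 · (700 − 100)/100
= 130 + 9.6
= 139.6 mmol/L

140 mmol/L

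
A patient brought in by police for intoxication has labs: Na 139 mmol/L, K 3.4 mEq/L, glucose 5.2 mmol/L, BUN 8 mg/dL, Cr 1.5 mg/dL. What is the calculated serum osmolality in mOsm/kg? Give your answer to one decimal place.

286.1 mOsm/kg

Calculated osmolality = 2·Na + glucose + BUN/2.8
= 2·139 + 5.2 + 8/2.8
= 278 + 5.20 + 2.86
= 286.06 mOsm/kg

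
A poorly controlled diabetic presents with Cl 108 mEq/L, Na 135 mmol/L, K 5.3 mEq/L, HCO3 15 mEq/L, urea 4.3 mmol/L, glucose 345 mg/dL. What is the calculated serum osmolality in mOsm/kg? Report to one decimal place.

Calculated osmolality = 2·Na + glucose/18 + urea
= 2·135 + 345/18 + 4.3
= 270 + 19.17 + 4.30
= 293.47 mOsm/kg

293.5 mOsm/kg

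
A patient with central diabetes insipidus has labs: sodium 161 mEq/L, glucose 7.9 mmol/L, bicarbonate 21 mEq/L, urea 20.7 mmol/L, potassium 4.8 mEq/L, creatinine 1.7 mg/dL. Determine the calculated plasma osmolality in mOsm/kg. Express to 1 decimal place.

350.6 mOsm/kg

Calculated osmolality = 2·Na + glucose + urea
= 2·161 + 7.9 + 20.7
= 322 + 7.90 + 20.70
= 350.6 mOsm/kg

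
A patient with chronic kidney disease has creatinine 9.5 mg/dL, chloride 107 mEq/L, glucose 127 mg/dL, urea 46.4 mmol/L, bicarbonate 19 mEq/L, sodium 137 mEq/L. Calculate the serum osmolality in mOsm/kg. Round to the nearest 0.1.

Calculated osmolality = 2·Na + glucose/18 + urea
= 2·137 + 127/18 + 46.4
= 274 + 7.06 + 46.40
= 327.46 mOsm/kg

327.5 mOsm/kg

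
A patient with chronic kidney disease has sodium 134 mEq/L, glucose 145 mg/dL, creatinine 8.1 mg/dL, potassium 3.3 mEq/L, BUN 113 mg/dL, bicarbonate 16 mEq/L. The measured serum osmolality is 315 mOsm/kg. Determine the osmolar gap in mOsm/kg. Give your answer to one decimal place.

-1.4 mOsm/kg

Calculated osmolality = 2·Na + glucose/18 + BUN/2.8
= 2·134 + 145/18 + 113/2.8
= 268 + 8.06 + 40.36
= 316.42 mOsm/kg ≈ 316.4 mOsm/kg
Osmolar gap = measured − calculated = 315 − 316.4 = -1.4 mOsm/kg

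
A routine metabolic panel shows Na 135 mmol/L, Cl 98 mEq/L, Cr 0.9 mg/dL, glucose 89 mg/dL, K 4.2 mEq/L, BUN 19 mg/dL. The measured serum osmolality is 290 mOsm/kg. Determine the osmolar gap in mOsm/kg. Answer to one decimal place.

8.3 mOsm/kg

Calculated osmolality = 2·Na + glucose/18 + BUN/2.8
= 2·135 + 89/18 + 19/2.8
= 270 + 4.94 + 6.79
= 281.73 mOsm/kg ≈ 281.7 mOsm/kg
Osmolar gap = measured − calculated = 290 − 281.7 = 8.3 mOsm/kg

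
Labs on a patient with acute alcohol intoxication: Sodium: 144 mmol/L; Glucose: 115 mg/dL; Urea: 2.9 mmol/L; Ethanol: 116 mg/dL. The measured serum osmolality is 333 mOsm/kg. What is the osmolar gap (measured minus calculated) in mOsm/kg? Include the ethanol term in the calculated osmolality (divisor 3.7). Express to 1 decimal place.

4.4 mOsm/kg

Calculated osmolality = 2·Na + glucose/18 + urea + ethanol/3.7
= 2·144 + 115/18 + 2.9 + 116/3.7
= 288 + 6.39 + 2.90 + 31.35
= 328.64 mOsm/kg ≈ 328.6 mOsm/kg
Osmolar gap = measured − calculated = 333 − 328.6 = 4.4 mOsm/kg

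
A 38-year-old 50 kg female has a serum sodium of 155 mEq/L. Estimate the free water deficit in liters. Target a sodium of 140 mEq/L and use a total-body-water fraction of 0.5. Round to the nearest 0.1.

TBW = 0.5 · 50 = 25 L
Free water deficit = TBW · (Na/140 − 1)
= 25 · (155/140 − 1)
= 25 · 0.1071
= 2.68 L

2.7 L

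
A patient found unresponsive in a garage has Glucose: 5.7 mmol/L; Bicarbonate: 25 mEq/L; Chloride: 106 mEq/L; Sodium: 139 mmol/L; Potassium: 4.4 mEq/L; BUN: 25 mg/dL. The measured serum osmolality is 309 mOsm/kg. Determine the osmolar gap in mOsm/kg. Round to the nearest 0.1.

Calculated osmolality = 2·Na + glucose + BUN/2.8
= 2·139 + 5.7 + 25/2.8
= 278 + 5.70 + 8.93
= 292.63 mOsm/kg ≈ 292.6 mOsm/kg
Osmolar gap = measured − calculated = 309 − 292.6 = 16.4 mOsm/kg

16.4 mOsm/kg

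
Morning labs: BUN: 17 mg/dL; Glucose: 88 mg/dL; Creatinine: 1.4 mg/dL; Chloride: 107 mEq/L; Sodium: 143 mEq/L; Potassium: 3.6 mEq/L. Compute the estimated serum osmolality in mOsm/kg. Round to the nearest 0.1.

Calculated osmolality = 2·Na + glucose/18 + BUN/2.8
= 2·143 + 88/18 + 17/2.8
= 286 + 4.89 + 6.07
= 296.96 mOsm/kg

297.0 mOsm/kg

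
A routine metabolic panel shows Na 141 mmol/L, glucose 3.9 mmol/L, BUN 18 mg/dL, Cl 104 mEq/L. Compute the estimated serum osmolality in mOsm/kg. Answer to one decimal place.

Calculated osmolality = 2·Na + glucose + BUN/2.8
= 2·141 + 3.9 + 18/2.8
= 282 + 3.90 + 6.43
= 292.33 mOsm/kg

292.3 mOsm/kg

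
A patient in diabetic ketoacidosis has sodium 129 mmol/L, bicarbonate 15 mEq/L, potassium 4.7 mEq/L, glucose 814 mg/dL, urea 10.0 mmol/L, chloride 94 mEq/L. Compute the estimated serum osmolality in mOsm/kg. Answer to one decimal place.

313.2 mOsm/kg

Calculated osmolality = 2·Na + glucose/18 + urea
= 2·129 + 814/18 + 10
= 258 + 45.22 + 10
= 313.22 mOsm/kg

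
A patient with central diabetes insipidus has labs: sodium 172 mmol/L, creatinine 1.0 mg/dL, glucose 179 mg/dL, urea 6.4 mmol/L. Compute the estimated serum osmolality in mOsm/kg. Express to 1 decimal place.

Calculated osmolality = 2·Na + glucose/18 + urea
= 2·172 + 179/18 + 6.4
= 344 + 9.94 + 6.40
= 360.34 mOsm/kg

360.3 mOsm/kg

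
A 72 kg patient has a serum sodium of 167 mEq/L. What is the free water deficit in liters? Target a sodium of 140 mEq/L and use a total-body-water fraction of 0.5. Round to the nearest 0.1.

TBW = 0.5 · 72 = 36 L
Free water deficit = TBW · (Na/140 − 1)
= 36 · (167/140 − 1)
= 36 · 0.1929
= 6.94 L

6.9 L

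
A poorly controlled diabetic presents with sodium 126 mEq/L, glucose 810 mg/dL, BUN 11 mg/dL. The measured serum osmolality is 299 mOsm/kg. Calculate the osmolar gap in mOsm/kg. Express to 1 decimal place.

Calculated osmolality = 2·Na + glucose/18 + BUN/2.8
= 2·126 + 810/18 + 11/2.8
= 252 + 45 + 3.93
= 300.93 mOsm/kg ≈ 300.9 mOsm/kg
Osmolar gap = measured − calculated = 299 − 300.9 = -1.9 mOsm/kg

-1.9 mOsm/kg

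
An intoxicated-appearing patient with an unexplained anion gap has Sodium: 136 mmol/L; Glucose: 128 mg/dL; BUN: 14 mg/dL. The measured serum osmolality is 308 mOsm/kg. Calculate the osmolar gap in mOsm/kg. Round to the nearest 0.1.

23.9 mOsm/kg

Calculated osmolality = 2·Na + glucose/18 + BUN/2.8
= 2·136 + 128/18 + 14/2.8
= 272 + 7.11 + 5
= 284.11 mOsm/kg ≈ 284.1 mOsm/kg
Osmolar gap = measured − calculated = 308 − 284.1 = 23.9 mOsm/kg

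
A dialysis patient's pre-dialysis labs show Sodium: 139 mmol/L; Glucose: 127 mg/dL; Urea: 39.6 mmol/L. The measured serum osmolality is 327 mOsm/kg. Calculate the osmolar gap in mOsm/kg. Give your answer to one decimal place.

Calculated osmolality = 2·Na + glucose/18 + urea
= 2·139 + 127/18 + 39.6
= 278 + 7.06 + 39.60
= 324.66 mOsm/kg ≈ 324.7 mOsm/kg
Osmolar gap = measured − calculated = 327 − 324.7 = 2.3 mOsm/kg

2.3 mOsm/kg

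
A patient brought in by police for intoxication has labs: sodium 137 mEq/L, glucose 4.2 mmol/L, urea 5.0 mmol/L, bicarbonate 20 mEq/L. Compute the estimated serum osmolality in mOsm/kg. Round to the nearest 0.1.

Calculated osmolality = 2·Na + glucose + urea
= 2·137 + 4.2 + 5
= 274 + 4.20 + 5
= 283.2 mOsm/kg

283.2 mOsm/kg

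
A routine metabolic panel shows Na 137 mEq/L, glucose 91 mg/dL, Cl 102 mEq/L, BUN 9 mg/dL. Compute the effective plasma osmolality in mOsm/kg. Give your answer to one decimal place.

Effective osmolality excludes urea (freely permeant across cell membranes):
2·Na + glucose/18
= 2·137 + 91/18
= 274 + 5.06
= 279.06 mOsm/kg

279.1 mOsm/kg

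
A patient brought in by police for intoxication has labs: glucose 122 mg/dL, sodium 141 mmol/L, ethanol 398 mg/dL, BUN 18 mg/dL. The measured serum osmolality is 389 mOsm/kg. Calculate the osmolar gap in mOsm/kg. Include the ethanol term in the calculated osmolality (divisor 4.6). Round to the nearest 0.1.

Calculated osmolality = 2·Na + glucose/18 + BUN/2.8 + ethanol/4.6
= 2·141 + 122/18 + 18/2.8 + 398/4.6
= 282 + 6.78 + 6.43 + 86.52
= 381.73 mOsm/kg ≈ 381.7 mOsm/kg
Osmolar gap = measured − calculated = 389 − 381.7 = 7.3 mOsm/kg

7.3 mOsm/kg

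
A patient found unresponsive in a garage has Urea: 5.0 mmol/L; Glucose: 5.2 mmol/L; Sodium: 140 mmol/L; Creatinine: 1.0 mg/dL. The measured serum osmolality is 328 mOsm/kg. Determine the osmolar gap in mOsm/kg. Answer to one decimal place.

37.8 mOsm/kg

Calculated osmolality = 2·Na + glucose + urea
= 2·140 + 5.2 + 5
= 280 + 5.20 + 5
= 290.2 mOsm/kg ≈ 290.2 mOsm/kg
Osmolar gap = measured − calculated = 328 − 290.2 = 37.8 mOsm/kg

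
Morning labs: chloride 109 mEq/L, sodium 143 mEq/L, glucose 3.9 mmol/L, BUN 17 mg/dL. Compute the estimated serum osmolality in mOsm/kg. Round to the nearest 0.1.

Calculated osmolality = 2·Na + glucose + BUN/2.8
= 2·143 + 3.9 + 17/2.8
= 286 + 3.90 + 6.07
= 295.97 mOsm/kg

296.0 mOsm/kg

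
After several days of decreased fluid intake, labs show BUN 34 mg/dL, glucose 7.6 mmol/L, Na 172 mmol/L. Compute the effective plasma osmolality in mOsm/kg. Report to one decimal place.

Effective osmolality excludes urea (freely permeant across cell membranes):
2·Na + glucose
= 2·172 + 7.6
= 344 + 7.6
= 351.6 mOsm/kg

351.6 mOsm/kg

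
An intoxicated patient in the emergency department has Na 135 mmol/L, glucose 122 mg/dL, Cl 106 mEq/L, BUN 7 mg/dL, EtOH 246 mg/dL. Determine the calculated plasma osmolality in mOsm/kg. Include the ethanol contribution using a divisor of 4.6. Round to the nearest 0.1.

Calculated osmolality = 2·Na + glucose/18 + BUN/2.8 + ethanol/4.6
= 2·135 + 122/18 + 7/2.8 + 246/4.6
= 270 + 6.78 + 2.50 + 53.48
= 332.76 mOsm/kg

332.8 mOsm/kg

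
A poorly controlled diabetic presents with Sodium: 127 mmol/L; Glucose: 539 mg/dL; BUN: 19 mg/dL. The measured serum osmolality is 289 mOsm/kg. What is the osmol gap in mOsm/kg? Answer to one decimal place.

-1.7 mOsm/kg

Calculated osmolality = 2·Na + glucose/18 + BUN/2.8
= 2·127 + 539/18 + 19/2.8
= 254 + 29.94 + 6.79
= 290.73 mOsm/kg ≈ 290.7 mOsm/kg
Osmolar gap = measured − calculated = 289 − 290.7 = -1.7 mOsm/kg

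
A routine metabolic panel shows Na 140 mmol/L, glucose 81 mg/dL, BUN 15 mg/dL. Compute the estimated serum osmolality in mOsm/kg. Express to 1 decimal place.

289.9 mOsm/kg

Calculated osmolality = 2·Na + glucose/18 + BUN/2.8
= 2·140 + 81/18 + 15/2.8
= 280 + 4.50 + 5.36
= 289.86 mOsm/kg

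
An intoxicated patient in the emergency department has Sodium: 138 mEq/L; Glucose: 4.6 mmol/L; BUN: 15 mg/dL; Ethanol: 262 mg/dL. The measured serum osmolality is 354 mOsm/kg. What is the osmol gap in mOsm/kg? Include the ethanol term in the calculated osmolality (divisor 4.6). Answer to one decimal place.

11.1 mOsm/kg

Calculated osmolality = 2·Na + glucose + BUN/2.8 + ethanol/4.6
= 2·138 + 4.6 + 15/2.8 + 262/4.6
= 276 + 4.60 + 5.36 + 56.96
= 342.92 mOsm/kg ≈ 342.9 mOsm/kg
Osmolar gap = measured − calculated = 354 − 342.9 = 11.1 mOsm/kg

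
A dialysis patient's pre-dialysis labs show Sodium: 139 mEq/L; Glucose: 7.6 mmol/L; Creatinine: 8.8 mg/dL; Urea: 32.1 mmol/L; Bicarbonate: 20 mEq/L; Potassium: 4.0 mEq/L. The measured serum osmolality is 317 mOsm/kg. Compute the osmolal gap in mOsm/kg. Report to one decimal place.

Calculated osmolality = 2·Na + glucose + urea
= 2·139 + 7.6 + 32.1
= 278 + 7.60 + 32.10
= 317.7 mOsm/kg ≈ 317.7 mOsm/kg
Osmolar gap = measured − calculated = 317 − 317.7 = -0.7 mOsm/kg

-0.7 mOsm/kg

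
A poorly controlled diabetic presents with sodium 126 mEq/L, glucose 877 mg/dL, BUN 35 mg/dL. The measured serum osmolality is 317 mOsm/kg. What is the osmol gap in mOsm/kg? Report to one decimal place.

3.8 mOsm/kg

Calculated osmolality = 2·Na + glucose/18 + BUN/2.8
= 2·126 + 877/18 + 35/2.8
= 252 + 48.72 + 12.50
= 313.22 mOsm/kg ≈ 313.2 mOsm/kg
Osmolar gap = measured − calculated = 317 − 313.2 = 3.8 mOsm/kg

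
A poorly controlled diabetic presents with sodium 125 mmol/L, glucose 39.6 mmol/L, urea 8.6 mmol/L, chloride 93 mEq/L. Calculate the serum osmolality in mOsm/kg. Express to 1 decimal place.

298.2 mOsm/kg

Calculated osmolality = 2·Na + glucose + urea
= 2·125 + 39.6 + 8.6
= 250 + 39.60 + 8.60
= 298.2 mOsm/kg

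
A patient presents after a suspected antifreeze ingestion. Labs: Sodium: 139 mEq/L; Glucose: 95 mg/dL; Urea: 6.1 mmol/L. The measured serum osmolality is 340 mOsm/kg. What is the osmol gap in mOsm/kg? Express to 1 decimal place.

Calculated osmolality = 2·Na + glucose/18 + urea
= 2·139 + 95/18 + 6.1
= 278 + 5.28 + 6.10
= 289.38 mOsm/kg ≈ 289.4 mOsm/kg
Osmolar gap = measured − calculated = 340 − 289.4 = 50.6 mOsm/kg

50.6 mOsm/kg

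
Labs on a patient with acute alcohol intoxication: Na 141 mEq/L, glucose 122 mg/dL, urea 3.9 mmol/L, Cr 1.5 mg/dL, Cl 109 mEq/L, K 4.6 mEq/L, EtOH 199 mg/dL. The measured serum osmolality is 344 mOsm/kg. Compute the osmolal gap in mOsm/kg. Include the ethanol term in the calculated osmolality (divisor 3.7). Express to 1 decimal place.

-2.5 mOsm/kg

Calculated osmolality = 2·Na + glucose/18 + urea + ethanol/3.7
= 2·141 + 122/18 + 3.9 + 199/3.7
= 282 + 6.78 + 3.90 + 53.78
= 346.46 mOsm/kg ≈ 346.5 mOsm/kg
Osmolar gap = measured − calculated = 344 − 346.5 = -2.5 mOsm/kg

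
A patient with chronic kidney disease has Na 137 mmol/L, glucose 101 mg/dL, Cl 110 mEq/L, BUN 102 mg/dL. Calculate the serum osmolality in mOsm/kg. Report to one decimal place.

Calculated osmolality = 2·Na + glucose/18 + BUN/2.8
= 2·137 + 101/18 + 102/2.8
= 274 + 5.61 + 36.43
= 316.04 mOsm/kg

316.0 mOsm/kg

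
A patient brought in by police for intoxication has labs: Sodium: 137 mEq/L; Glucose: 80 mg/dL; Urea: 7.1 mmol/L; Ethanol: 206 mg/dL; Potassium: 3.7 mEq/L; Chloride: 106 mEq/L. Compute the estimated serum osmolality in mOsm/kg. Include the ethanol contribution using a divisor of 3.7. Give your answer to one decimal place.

Calculated osmolality = 2·Na + glucose/18 + urea + ethanol/3.7
= 2·137 + 80/18 + 7.1 + 206/3.7
= 274 + 4.44 + 7.10 + 55.68
= 341.22 mOsm/kg

341.2 mOsm/kg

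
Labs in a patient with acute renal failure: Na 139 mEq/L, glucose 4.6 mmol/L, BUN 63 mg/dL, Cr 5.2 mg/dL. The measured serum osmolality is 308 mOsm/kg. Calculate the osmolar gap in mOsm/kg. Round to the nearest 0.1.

2.9 mOsm/kg

Calculated osmolality = 2·Na + glucose + BUN/2.8
= 2·139 + 4.6 + 63/2.8
= 278 + 4.60 + 22.50
= 305.1 mOsm/kg ≈ 305.1 mOsm/kg
Osmolar gap = measured − calculated = 308 − 305.1 = 2.9 mOsm/kg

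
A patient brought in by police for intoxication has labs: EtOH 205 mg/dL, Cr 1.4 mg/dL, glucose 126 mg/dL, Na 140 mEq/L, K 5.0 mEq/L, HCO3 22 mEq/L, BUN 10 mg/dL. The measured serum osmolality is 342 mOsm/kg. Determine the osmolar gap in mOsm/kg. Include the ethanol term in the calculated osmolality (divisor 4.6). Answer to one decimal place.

6.9 mOsm/kg

Calculated osmolality = 2·Na + glucose/18 + BUN/2.8 + ethanol/4.6
= 2·140 + 126/18 + 10/2.8 + 205/4.6
= 280 + 7 + 3.57 + 44.57
= 335.14 mOsm/kg ≈ 335.1 mOsm/kg
Osmolar gap = measured − calculated = 342 − 335.1 = 6.9 mOsm/kg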